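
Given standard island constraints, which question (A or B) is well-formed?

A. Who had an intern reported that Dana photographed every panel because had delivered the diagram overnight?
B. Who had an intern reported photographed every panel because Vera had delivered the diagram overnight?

In A, the wh-phrase is extracted from inside an adjunct island (introduced by "because"), which blocks movement.
In B, the extraction path crosses only that-complement boundaries, which are transparent.
So B is grammatical.

B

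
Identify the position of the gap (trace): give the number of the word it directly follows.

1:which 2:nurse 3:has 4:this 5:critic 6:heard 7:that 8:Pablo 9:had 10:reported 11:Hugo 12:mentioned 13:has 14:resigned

12

The displaced element is "which nurse" (word 2).
It is linked across 3 clause boundaries (that → Ø → Ø).
It functions as the subject of "resigned", so the gap sits immediately after word 12 ("mentioned").
Base order: This critic has heard that Pablo had reported Hugo mentioned that which nurse has resigned.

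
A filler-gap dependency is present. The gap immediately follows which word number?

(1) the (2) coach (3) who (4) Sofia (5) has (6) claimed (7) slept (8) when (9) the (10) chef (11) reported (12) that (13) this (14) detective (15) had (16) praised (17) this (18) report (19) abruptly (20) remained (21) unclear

The displaced element is "the coach" (word 2).
It is linked across 1 clause boundary (Ø).
It functions as the subject of "slept", so the gap sits immediately after word 6 ("claimed").
Base order: Sofia has claimed the coach slept when the chef reported that this detective had praised this report abruptly.

6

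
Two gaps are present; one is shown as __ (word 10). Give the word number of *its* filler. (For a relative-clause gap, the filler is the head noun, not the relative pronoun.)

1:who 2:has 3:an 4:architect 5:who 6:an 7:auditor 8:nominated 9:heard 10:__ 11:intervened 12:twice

The marked gap is the subject of "intervened".
Its filler is the fronted wh-phrase "who", at word 1.
(The other dependency links word 4 to a gap after word 8.)

1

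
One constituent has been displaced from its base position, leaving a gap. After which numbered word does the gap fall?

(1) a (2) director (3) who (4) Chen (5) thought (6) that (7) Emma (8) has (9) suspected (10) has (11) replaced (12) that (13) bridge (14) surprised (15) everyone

9

The displaced element is "a director" (word 2).
It is linked across 2 clause boundaries (that → Ø).
It functions as the subject of "replaced", so the gap sits immediately after word 9 ("suspected").
Base order: Chen thought that Emma has suspected that a director has replaced that bridge.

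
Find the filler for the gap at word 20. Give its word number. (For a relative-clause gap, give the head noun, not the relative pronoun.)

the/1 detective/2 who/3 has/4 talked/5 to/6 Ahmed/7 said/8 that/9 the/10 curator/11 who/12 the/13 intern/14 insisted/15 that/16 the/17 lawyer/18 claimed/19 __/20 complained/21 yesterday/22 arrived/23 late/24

The gap at 20 is the subject of "complained", inside a relative clause.
The relative pronoun is "who" (word 12); it is bound by the head noun immediately before it.
Its filler is the head noun "curator", at word 11.

11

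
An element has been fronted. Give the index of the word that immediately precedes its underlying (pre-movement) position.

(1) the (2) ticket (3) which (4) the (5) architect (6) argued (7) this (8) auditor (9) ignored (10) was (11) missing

9

The displaced element is "the ticket" (word 2).
It is linked across 1 clause boundary (Ø).
It functions as the direct object of "ignored", so the gap sits immediately after word 9 ("ignored").
Base order: The architect argued this auditor ignored the ticket.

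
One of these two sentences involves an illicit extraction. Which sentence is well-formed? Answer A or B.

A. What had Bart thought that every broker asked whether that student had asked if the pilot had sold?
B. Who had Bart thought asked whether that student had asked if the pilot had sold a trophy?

B

In A, the wh-phrase is extracted from inside a wh-island (introduced by "whether"), which blocks movement.
In B, the extraction path crosses only that-complement boundaries, which are transparent.
So B is grammatical.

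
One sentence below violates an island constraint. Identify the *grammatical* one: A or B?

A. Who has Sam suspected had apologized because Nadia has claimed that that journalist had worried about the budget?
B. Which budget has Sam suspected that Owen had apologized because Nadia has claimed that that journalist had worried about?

In B, the wh-phrase is extracted from inside an adjunct island (introduced by "because"), which blocks movement.
In A, the extraction path crosses only that-complement boundaries, which are transparent.
So A is grammatical.

A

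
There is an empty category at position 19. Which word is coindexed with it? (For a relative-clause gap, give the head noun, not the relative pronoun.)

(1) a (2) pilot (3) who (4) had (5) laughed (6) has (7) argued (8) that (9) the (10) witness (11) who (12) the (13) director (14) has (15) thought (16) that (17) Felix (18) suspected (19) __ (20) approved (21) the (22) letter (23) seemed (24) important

The gap at 19 is the subject of "approved", inside a relative clause.
The relative pronoun is "who" (word 11); it is bound by the head noun immediately before it.
Its filler is the head noun "witness", at word 10.

10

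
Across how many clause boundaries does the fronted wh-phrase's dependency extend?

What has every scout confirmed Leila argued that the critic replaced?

"what" is extracted from the object of "replaced".
Boundaries crossed, outermost first: [Ø], [that] — 2 in total.

2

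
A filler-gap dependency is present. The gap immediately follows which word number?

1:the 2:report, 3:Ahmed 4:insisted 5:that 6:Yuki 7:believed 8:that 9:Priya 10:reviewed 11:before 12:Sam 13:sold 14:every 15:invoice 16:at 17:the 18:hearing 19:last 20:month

The displaced element is "the report" (word 2).
It is linked across 2 clause boundaries (that → that).
It functions as the direct object of "reviewed", so the gap sits immediately after word 10 ("reviewed").
Base order: Ahmed insisted that Yuki believed that Priya reviewed the report before Sam sold every invoice at the hearing last month.

10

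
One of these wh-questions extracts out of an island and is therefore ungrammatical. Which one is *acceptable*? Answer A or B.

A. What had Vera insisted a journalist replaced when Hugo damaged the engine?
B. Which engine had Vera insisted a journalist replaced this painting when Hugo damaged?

A

In B, the wh-phrase is extracted from inside an adjunct island (introduced by "when"), which blocks movement.
In A, the extraction path crosses only that-complement boundaries, which are transparent.
So A is grammatical.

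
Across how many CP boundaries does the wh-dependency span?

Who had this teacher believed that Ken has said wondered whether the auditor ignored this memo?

"who" is extracted from the subject of "wondered".
Boundaries crossed, outermost first: [that], [Ø] — 2 in total.

2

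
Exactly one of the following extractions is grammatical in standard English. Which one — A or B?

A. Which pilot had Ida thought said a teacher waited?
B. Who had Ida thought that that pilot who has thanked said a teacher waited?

A

In B, the wh-phrase is extracted from inside a complex-NP island (relative clause) (introduced by "who"), which blocks movement.
In A, the extraction path crosses only that-complement boundaries, which are transparent.
So A is grammatical.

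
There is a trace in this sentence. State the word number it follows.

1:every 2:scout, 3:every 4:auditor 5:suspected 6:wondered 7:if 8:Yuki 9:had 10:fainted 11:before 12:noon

The displaced element is "every scout" (word 2).
It is linked across 1 clause boundary (Ø).
It functions as the subject of "wondered", so the gap sits immediately after word 5 ("suspected").
Base order: Every auditor suspected every scout wondered if Yuki had fainted before noon.

5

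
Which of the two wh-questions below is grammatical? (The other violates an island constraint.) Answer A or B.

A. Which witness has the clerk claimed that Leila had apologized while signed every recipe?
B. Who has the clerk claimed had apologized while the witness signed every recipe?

B

In A, the wh-phrase is extracted from inside an adjunct island (introduced by "while"), which blocks movement.
In B, the extraction path crosses only that-complement boundaries, which are transparent.
So B is grammatical.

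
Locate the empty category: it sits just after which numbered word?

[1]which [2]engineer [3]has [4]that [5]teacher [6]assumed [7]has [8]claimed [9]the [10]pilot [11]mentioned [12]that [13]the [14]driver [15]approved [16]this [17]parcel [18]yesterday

6

The displaced element is "which engineer" (word 2).
It is linked across 1 clause boundary (Ø).
It functions as the subject of "claimed", so the gap sits immediately after word 6 ("assumed").
Base order: That teacher has assumed that which engineer has claimed the pilot mentioned that the driver approved this parcel yesterday.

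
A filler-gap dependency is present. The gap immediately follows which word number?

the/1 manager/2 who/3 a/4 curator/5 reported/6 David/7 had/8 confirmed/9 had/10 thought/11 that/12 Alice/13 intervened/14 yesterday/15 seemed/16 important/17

The displaced element is "the manager" (word 2).
It is linked across 2 clause boundaries (Ø → Ø).
It functions as the subject of "thought", so the gap sits immediately after word 9 ("confirmed").
Base order: A curator reported David had confirmed the manager had thought that Alice intervened yesterday.

9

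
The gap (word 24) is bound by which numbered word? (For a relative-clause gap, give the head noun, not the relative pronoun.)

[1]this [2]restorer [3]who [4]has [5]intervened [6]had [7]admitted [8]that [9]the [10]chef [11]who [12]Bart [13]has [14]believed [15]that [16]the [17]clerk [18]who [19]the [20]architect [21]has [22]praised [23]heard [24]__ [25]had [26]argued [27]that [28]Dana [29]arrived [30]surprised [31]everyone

The gap at 24 is the subject of "argued", inside a relative clause.
The relative pronoun is "who" (word 11); it is bound by the head noun immediately before it.
Its filler is the head noun "chef", at word 10.

10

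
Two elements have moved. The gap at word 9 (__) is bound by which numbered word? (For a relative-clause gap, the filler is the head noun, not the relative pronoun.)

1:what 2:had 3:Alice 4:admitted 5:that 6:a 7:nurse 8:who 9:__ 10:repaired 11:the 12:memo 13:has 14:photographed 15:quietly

7

The marked gap is inside the relative clause, the subject of "repaired".
Its filler is the head noun "nurse" (via "who"), at word 7.
(The other dependency links word 1 to a gap after word 14.)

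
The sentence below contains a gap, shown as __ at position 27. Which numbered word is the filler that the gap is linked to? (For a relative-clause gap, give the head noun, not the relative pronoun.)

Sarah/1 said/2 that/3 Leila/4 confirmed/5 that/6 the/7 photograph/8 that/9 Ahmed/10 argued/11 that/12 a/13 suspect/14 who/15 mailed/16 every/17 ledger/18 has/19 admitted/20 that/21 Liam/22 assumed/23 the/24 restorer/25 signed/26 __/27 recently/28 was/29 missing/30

The gap at 27 is the object of "signed", inside a relative clause.
The relative pronoun is "that" (word 9); it is bound by the head noun immediately before it.
Its filler is the head noun "photograph", at word 8.

8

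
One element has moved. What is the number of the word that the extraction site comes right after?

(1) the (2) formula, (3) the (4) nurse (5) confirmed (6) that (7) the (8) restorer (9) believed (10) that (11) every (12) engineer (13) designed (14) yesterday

13

The displaced element is "the formula" (word 2).
It is linked across 2 clause boundaries (that → that).
It functions as the direct object of "designed", so the gap sits immediately after word 13 ("designed").
Base order: The nurse confirmed that the restorer believed that every engineer designed the formula yesterday.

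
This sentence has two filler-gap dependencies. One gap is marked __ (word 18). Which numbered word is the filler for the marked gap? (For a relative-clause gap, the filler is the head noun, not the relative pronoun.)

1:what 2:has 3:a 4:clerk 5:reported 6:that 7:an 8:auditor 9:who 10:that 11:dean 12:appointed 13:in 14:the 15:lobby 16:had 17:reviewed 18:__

1

The marked gap is the direct object of "reviewed".
Its filler is the fronted wh-phrase "what", at word 1.
(The other dependency links word 8 to a gap after word 12.)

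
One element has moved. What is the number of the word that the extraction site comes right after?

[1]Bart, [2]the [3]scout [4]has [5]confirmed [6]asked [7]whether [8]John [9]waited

The displaced element is "Bart" (word 1).
It is linked across 1 clause boundary (Ø).
It functions as the subject of "asked", so the gap sits immediately after word 5 ("confirmed").
Base order: The scout has confirmed that Bart asked whether John waited.

5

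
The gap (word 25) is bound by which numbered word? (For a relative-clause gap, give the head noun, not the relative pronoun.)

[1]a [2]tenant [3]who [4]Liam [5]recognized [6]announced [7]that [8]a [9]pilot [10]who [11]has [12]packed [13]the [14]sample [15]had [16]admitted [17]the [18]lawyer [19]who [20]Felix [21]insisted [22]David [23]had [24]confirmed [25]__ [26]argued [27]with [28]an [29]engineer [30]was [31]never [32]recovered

The gap at 25 is the subject of "argued", inside a relative clause.
The relative pronoun is "who" (word 19); it is bound by the head noun immediately before it.
Its filler is the head noun "lawyer", at word 18.

18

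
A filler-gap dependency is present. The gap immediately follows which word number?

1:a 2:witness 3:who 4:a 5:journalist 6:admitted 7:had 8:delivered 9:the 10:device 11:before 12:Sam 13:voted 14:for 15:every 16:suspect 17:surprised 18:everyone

6

The displaced element is "a witness" (word 2).
It is linked across 1 clause boundary (Ø).
It functions as the subject of "delivered", so the gap sits immediately after word 6 ("admitted").
Base order: A journalist admitted that a witness had delivered the device before Sam voted for every suspect.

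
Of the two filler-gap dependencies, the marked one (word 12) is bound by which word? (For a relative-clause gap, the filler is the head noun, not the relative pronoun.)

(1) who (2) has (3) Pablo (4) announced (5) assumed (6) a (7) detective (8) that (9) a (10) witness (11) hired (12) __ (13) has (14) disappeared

7

The marked gap is inside the relative clause, the direct object of "hired".
Its filler is the head noun "detective" (via "that"), at word 7.
(The other dependency links word 1 to a gap after word 4.)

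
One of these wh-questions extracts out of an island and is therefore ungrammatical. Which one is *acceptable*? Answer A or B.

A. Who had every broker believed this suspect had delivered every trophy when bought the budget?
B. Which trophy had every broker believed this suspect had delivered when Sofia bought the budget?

B

In A, the wh-phrase is extracted from inside an adjunct island (introduced by "when"), which blocks movement.
In B, the extraction path crosses only that-complement boundaries, which are transparent.
So B is grammatical.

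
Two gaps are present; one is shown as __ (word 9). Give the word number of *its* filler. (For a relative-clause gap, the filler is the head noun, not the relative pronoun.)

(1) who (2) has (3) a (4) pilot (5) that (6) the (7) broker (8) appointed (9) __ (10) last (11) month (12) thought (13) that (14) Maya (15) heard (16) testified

4

The marked gap is inside the relative clause, the direct object of "appointed".
Its filler is the head noun "pilot" (via "that"), at word 4.
(The other dependency links word 1 to a gap after word 15.)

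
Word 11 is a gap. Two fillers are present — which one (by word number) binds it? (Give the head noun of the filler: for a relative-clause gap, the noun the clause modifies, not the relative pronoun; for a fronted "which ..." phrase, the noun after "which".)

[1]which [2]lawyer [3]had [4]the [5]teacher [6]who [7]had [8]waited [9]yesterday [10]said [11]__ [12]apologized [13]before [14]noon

The marked gap is the subject of "apologized".
Its filler is the fronted wh-phrase "which lawyer", at word 2.
(The other dependency links word 5 to a gap after word 6.)

2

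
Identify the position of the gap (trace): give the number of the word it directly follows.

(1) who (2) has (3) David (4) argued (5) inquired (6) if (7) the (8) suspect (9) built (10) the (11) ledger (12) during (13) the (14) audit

The displaced element is "who" (word 1).
It is linked across 1 clause boundary (Ø).
It functions as the subject of "inquired", so the gap sits immediately after word 4 ("argued").
Base order: David has argued that who inquired if the suspect built the ledger during the audit.

4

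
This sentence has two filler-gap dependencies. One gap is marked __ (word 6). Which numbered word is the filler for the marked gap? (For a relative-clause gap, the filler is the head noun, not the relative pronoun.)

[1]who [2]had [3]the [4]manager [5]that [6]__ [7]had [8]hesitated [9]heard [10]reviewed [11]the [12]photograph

The marked gap is inside the relative clause, the subject of "hesitated".
Its filler is the head noun "manager" (via "that"), at word 4.
(The other dependency links word 1 to a gap after word 9.)

4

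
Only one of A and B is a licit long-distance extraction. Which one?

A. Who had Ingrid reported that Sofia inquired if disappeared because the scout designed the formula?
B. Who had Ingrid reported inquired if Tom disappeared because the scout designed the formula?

B

In A, the wh-phrase is extracted from inside a wh-island (introduced by "if"), which blocks movement.
In B, the extraction path crosses only that-complement boundaries, which are transparent.
So B is grammatical.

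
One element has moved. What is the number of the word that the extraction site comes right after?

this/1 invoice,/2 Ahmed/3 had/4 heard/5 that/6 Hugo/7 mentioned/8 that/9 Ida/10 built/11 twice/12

The displaced element is "this invoice" (word 2).
It is linked across 2 clause boundaries (that → that).
It functions as the direct object of "built", so the gap sits immediately after word 11 ("built").
Base order: Ahmed had heard that Hugo mentioned that Ida built this invoice twice.

11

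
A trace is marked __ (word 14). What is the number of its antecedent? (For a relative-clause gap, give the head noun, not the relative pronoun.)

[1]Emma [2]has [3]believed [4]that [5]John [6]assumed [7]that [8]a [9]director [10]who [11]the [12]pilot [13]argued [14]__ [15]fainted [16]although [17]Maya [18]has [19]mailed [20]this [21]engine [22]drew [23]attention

9

The gap at 14 is the subject of "fainted", inside a relative clause.
The relative pronoun is "who" (word 10); it is bound by the head noun immediately before it.
Its filler is the head noun "director", at word 9.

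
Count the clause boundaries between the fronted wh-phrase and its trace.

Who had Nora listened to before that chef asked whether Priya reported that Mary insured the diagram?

0

"who" originates inside the matrix clause — no clause boundary is crossed.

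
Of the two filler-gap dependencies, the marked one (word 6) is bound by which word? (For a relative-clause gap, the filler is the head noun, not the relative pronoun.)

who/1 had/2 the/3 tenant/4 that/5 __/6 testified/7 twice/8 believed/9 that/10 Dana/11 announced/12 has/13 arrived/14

4

The marked gap is inside the relative clause, the subject of "testified".
Its filler is the head noun "tenant" (via "that"), at word 4.
(The other dependency links word 1 to a gap after word 12.)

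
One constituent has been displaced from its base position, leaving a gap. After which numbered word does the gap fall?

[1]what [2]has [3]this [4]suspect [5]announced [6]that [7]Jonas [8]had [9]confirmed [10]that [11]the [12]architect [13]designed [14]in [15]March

13

The displaced element is "what" (word 1).
It is linked across 2 clause boundaries (that → that).
It functions as the direct object of "designed", so the gap sits immediately after word 13 ("designed").
Base order: This suspect has announced that Jonas had confirmed that the architect designed what in March.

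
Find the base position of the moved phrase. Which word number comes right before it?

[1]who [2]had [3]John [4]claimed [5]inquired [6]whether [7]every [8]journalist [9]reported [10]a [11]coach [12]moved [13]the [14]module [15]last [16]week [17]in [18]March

The displaced element is "who" (word 1).
It is linked across 1 clause boundary (Ø).
It functions as the subject of "inquired", so the gap sits immediately after word 4 ("claimed").
Base order: John had claimed that who inquired whether every journalist reported a coach moved the module last week in March.

4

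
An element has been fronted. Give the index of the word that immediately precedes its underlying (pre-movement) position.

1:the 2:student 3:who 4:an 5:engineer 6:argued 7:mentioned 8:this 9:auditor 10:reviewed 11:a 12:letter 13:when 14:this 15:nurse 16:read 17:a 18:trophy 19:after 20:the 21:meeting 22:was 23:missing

The displaced element is "the student" (word 2).
It is linked across 1 clause boundary (Ø).
It functions as the subject of "mentioned", so the gap sits immediately after word 6 ("argued").
Base order: An engineer argued that the student mentioned this auditor reviewed a letter when this nurse read a trophy after the meeting.

6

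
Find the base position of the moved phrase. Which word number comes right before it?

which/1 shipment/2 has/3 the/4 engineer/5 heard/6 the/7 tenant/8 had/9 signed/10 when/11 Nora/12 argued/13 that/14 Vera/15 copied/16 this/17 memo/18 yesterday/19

10

The displaced element is "which shipment" (word 2).
It is linked across 1 clause boundary (Ø).
It functions as the direct object of "signed", so the gap sits immediately after word 10 ("signed").
Base order: The engineer has heard the tenant had signed which shipment when Nora argued that Vera copied this memo yesterday.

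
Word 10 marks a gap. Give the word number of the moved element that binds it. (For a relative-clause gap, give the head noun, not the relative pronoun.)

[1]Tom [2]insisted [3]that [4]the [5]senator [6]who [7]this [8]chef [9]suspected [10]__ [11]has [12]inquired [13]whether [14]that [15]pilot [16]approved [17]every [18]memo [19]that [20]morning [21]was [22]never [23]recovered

The gap at 10 is the subject of "inquired", inside a relative clause.
The relative pronoun is "who" (word 6); it is bound by the head noun immediately before it.
Its filler is the head noun "senator", at word 5.

5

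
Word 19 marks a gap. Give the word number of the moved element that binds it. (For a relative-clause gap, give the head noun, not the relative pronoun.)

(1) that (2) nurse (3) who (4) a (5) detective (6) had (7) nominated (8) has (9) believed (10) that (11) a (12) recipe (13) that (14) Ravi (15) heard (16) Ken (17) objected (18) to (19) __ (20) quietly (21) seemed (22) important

The gap at 19 is the prepositional object of "objected", inside a relative clause.
The relative pronoun is "that" (word 13); it is bound by the head noun immediately before it.
Its filler is the head noun "recipe", at word 12.

12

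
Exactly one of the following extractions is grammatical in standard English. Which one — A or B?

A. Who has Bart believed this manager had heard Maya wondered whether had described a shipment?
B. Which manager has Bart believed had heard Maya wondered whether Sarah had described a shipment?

B

In A, the wh-phrase is extracted from inside a wh-island (introduced by "whether"), which blocks movement.
In B, the extraction path crosses only that-complement boundaries, which are transparent.
So B is grammatical.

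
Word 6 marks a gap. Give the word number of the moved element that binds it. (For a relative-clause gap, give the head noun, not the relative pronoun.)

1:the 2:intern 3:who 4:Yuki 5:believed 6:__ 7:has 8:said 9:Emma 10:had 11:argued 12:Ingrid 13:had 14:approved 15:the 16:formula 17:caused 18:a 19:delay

The gap at 6 is the subject of "said", inside a relative clause.
The relative pronoun is "who" (word 3); it is bound by the head noun immediately before it.
Its filler is the head noun "intern", at word 2.

2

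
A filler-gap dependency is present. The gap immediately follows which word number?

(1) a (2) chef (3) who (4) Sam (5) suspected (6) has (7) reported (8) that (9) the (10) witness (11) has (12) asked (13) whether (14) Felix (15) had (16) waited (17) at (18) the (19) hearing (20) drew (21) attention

5

The displaced element is "a chef" (word 2).
It is linked across 1 clause boundary (Ø).
It functions as the subject of "reported", so the gap sits immediately after word 5 ("suspected").
Base order: Sam suspected a chef has reported that the witness has asked whether Felix had waited at the hearing.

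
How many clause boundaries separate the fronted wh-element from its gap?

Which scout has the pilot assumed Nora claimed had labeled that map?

"which scout" is extracted from the subject of "labeled".
Boundaries crossed, outermost first: [Ø], [Ø] — 2 in total.

2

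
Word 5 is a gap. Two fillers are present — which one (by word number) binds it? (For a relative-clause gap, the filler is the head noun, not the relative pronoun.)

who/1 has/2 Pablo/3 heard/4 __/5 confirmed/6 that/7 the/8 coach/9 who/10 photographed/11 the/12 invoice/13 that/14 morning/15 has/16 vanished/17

1

The marked gap is the subject of "confirmed".
Its filler is the fronted wh-phrase "who", at word 1.
(The other dependency links word 9 to a gap after word 10.)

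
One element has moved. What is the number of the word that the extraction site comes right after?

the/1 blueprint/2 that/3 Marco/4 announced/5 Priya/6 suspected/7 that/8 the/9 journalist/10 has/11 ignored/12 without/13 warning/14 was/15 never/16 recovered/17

The displaced element is "the blueprint" (word 2).
It is linked across 2 clause boundaries (Ø → that).
It functions as the direct object of "ignored", so the gap sits immediately after word 12 ("ignored").
Base order: Marco announced Priya suspected that the journalist has ignored the blueprint without warning.

12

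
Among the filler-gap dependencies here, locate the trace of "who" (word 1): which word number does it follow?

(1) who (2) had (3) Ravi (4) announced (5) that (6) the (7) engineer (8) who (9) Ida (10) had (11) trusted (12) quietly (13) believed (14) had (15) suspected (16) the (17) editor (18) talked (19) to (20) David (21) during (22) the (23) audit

13

The displaced element is "who" (word 1).
It is linked across 2 clause boundaries (that → Ø).
It functions as the subject of "suspected", so the gap sits immediately after word 13 ("believed").
Base order: Ravi had announced that the engineer who Ida had trusted quietly believed that who had suspected the editor talked to David during the audit.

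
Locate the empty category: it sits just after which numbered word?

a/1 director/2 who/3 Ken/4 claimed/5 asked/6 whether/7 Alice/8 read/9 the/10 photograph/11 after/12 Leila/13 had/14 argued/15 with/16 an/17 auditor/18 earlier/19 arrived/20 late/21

5

The displaced element is "a director" (word 2).
It is linked across 1 clause boundary (Ø).
It functions as the subject of "asked", so the gap sits immediately after word 5 ("claimed").
Base order: Ken claimed a director asked whether Alice read the photograph after Leila had argued with an auditor earlier.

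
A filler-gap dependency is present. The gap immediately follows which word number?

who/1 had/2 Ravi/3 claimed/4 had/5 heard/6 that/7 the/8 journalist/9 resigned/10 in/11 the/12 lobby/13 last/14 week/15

4

The displaced element is "who" (word 1).
It is linked across 1 clause boundary (Ø).
It functions as the subject of "heard", so the gap sits immediately after word 4 ("claimed").
Base order: Ravi had claimed who had heard that the journalist resigned in the lobby last week.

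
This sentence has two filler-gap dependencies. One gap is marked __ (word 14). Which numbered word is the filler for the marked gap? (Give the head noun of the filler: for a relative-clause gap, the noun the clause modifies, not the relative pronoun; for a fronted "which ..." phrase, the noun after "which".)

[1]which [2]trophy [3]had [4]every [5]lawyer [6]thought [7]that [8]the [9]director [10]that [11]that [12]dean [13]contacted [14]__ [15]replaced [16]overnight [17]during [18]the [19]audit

9

The marked gap is inside the relative clause, the direct object of "contacted".
Its filler is the head noun "director" (via "that"), at word 9.
(The other dependency links word 2 to a gap after word 15.)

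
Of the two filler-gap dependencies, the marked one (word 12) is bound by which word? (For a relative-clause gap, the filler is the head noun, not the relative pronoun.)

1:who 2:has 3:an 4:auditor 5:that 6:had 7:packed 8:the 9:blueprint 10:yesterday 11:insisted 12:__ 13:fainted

1

The marked gap is the subject of "fainted".
Its filler is the fronted wh-phrase "who", at word 1.
(The other dependency links word 4 to a gap after word 5.)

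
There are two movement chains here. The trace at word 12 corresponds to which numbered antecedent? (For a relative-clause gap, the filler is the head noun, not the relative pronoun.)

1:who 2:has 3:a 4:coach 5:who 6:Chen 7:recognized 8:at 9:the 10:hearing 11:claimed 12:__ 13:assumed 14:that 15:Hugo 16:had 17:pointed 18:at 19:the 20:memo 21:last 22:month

The marked gap is the subject of "assumed".
Its filler is the fronted wh-phrase "who", at word 1.
(The other dependency links word 4 to a gap after word 7.)

1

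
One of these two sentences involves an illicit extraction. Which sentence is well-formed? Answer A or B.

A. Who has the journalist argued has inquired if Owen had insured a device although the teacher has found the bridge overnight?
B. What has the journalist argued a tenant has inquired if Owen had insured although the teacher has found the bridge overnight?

A

In B, the wh-phrase is extracted from inside a wh-island (introduced by "if"), which blocks movement.
In A, the extraction path crosses only that-complement boundaries, which are transparent.
So A is grammatical.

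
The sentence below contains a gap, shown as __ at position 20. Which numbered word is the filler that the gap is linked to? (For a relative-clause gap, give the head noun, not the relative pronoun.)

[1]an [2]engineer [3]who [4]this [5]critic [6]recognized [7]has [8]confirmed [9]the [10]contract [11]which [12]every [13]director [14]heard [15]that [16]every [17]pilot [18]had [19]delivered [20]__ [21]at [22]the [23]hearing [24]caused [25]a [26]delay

The gap at 20 is the object of "delivered", inside a relative clause.
The relative pronoun is "which" (word 11); it is bound by the head noun immediately before it.
Its filler is the head noun "contract", at word 10.

10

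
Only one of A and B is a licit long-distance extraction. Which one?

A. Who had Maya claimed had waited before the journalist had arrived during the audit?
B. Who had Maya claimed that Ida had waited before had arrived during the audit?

In B, the wh-phrase is extracted from inside an adjunct island (introduced by "before"), which blocks movement.
In A, the extraction path crosses only that-complement boundaries, which are transparent.
So A is grammatical.

A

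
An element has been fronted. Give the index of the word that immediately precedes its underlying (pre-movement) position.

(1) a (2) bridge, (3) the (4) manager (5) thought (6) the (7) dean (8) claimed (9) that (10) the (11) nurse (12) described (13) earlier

12

The displaced element is "a bridge" (word 2).
It is linked across 2 clause boundaries (Ø → that).
It functions as the direct object of "described", so the gap sits immediately after word 12 ("described").
Base order: The manager thought the dean claimed that the nurse described a bridge earlier.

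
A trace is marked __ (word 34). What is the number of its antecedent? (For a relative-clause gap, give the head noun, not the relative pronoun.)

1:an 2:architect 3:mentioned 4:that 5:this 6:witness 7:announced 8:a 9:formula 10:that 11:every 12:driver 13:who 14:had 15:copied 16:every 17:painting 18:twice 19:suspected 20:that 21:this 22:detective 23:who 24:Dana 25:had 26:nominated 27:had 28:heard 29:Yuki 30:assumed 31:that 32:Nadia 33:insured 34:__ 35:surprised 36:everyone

The gap at 34 is the object of "insured", inside a relative clause.
The relative pronoun is "that" (word 10); it is bound by the head noun immediately before it.
Its filler is the head noun "formula", at word 9.

9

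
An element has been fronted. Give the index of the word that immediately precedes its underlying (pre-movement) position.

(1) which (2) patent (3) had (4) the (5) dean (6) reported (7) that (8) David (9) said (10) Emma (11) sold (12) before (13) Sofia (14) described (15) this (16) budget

11

The displaced element is "which patent" (word 2).
It is linked across 2 clause boundaries (that → Ø).
It functions as the direct object of "sold", so the gap sits immediately after word 11 ("sold").
Base order: The dean had reported that David said Emma sold which patent before Sofia described this budget.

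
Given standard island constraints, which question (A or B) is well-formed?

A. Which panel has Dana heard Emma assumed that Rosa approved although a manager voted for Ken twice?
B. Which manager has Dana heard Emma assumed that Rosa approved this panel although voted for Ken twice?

In B, the wh-phrase is extracted from inside an adjunct island (introduced by "although"), which blocks movement.
In A, the extraction path crosses only that-complement boundaries, which are transparent.
So A is grammatical.

A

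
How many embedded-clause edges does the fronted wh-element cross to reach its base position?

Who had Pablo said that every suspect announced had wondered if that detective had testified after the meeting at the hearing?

2

"who" is extracted from the subject of "wondered".
Boundaries crossed, outermost first: [that], [Ø] — 2 in total.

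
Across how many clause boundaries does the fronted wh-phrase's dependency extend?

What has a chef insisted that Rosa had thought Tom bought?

2

"what" is extracted from the object of "bought".
Boundaries crossed, outermost first: [that], [Ø] — 2 in total.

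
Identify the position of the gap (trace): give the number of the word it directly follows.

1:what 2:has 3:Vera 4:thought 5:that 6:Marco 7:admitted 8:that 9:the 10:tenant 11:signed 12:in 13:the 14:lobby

The displaced element is "what" (word 1).
It is linked across 2 clause boundaries (that → that).
It functions as the direct object of "signed", so the gap sits immediately after word 11 ("signed").
Base order: Vera has thought that Marco admitted that the tenant signed what in the lobby.

11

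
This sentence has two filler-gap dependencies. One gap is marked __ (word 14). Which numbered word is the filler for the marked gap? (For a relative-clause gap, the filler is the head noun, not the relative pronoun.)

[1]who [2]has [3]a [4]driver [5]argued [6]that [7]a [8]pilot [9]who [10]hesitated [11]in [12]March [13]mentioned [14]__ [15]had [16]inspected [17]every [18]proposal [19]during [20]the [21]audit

1

The marked gap is the subject of "inspected".
Its filler is the fronted wh-phrase "who", at word 1.
(The other dependency links word 8 to a gap after word 9.)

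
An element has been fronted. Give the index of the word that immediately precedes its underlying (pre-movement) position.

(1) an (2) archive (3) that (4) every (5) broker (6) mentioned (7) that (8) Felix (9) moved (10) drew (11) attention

The displaced element is "an archive" (word 2).
It is linked across 1 clause boundary (that).
It functions as the direct object of "moved", so the gap sits immediately after word 9 ("moved").
Base order: Every broker mentioned that Felix moved an archive.

9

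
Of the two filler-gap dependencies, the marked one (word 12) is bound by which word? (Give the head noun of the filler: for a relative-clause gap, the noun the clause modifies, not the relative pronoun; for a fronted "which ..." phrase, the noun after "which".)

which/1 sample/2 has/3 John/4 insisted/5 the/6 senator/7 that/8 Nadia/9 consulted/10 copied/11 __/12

2

The marked gap is the direct object of "copied".
Its filler is the fronted wh-phrase "which sample", at word 2.
(The other dependency links word 7 to a gap after word 10.)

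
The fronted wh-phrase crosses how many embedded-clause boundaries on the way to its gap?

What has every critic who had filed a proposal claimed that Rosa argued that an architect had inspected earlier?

"what" is extracted from the object of "inspected".
Boundaries crossed, outermost first: [that], [that] — 2 in total.

2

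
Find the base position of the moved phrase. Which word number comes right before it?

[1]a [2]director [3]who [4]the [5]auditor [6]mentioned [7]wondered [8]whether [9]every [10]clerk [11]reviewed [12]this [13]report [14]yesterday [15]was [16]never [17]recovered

The displaced element is "a director" (word 2).
It is linked across 1 clause boundary (Ø).
It functions as the subject of "wondered", so the gap sits immediately after word 6 ("mentioned").
Base order: The auditor mentioned that a director wondered whether every clerk reviewed this report yesterday.

6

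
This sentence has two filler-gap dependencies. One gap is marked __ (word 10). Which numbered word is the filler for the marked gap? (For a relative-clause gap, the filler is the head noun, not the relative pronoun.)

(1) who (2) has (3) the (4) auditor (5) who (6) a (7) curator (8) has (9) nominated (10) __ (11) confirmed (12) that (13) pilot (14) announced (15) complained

The marked gap is inside the relative clause, the direct object of "nominated".
Its filler is the head noun "auditor" (via "who"), at word 4.
(The other dependency links word 1 to a gap after word 14.)

4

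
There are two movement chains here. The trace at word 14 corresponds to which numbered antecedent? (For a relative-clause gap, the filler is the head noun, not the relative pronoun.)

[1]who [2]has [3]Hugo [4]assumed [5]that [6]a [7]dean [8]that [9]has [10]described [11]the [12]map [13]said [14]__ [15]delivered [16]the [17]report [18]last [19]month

1

The marked gap is the subject of "delivered".
Its filler is the fronted wh-phrase "who", at word 1.
(The other dependency links word 7 to a gap after word 8.)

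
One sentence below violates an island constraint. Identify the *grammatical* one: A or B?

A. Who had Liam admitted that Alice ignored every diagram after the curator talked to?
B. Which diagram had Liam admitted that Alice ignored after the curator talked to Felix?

B

In A, the wh-phrase is extracted from inside an adjunct island (introduced by "after"), which blocks movement.
In B, the extraction path crosses only that-complement boundaries, which are transparent.
So B is grammatical.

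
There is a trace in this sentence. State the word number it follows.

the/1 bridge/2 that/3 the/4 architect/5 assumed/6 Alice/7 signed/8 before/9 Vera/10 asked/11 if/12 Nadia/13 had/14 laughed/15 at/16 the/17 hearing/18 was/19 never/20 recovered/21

8

The displaced element is "the bridge" (word 2).
It is linked across 1 clause boundary (Ø).
It functions as the direct object of "signed", so the gap sits immediately after word 8 ("signed").
Base order: The architect assumed Alice signed the bridge before Vera asked if Nadia had laughed at the hearing.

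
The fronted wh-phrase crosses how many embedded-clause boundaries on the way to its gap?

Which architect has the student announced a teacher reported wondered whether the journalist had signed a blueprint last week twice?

"which architect" is extracted from the subject of "wondered".
Boundaries crossed, outermost first: [Ø], [Ø] — 2 in total.

2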